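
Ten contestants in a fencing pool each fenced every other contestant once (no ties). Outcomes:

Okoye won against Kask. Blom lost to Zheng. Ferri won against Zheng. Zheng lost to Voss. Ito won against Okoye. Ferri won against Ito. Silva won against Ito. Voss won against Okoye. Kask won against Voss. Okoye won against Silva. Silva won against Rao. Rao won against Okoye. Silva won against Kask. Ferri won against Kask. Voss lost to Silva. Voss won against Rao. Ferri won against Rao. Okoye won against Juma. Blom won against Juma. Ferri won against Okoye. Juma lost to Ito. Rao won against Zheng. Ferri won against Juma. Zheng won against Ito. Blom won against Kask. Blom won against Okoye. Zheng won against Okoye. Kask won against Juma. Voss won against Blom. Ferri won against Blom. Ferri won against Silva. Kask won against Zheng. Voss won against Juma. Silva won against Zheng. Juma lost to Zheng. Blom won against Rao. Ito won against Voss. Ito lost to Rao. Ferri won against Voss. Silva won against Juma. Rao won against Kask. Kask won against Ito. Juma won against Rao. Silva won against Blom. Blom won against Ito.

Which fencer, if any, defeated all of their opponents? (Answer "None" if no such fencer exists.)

Ferri

Ferri has 9 wins out of 9 opponents — a perfect record.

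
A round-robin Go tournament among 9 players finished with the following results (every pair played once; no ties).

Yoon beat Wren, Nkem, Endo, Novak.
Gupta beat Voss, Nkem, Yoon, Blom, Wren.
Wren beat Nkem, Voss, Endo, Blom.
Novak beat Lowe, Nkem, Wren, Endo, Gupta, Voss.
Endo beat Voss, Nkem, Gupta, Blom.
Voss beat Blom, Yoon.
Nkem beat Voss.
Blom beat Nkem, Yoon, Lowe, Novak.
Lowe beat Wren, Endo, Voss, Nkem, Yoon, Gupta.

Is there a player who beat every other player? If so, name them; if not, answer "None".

None

Highest win total is Novak with 6 (out of 8 possible).
Novak lost to Yoon, Blom, so no player went undefeated.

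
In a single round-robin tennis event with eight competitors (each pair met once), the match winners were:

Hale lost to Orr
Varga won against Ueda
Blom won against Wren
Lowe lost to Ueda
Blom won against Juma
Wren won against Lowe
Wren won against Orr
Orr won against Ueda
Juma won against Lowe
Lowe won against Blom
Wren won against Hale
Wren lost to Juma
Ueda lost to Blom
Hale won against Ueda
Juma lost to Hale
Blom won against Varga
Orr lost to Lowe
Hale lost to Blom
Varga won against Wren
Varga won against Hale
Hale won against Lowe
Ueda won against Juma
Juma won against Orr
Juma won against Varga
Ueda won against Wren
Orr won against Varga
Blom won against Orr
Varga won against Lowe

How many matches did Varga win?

Varga's results: beat Wren, Hale, Ueda, Lowe; lost to Orr, Blom, Juma.
That is 4 wins.

4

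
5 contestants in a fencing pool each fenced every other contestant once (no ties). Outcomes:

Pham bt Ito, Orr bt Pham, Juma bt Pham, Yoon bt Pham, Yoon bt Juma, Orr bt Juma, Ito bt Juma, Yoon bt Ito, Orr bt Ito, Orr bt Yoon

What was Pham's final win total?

Pham's results: beat Ito; lost to Orr, Yoon, Juma.
That is 1 win.

1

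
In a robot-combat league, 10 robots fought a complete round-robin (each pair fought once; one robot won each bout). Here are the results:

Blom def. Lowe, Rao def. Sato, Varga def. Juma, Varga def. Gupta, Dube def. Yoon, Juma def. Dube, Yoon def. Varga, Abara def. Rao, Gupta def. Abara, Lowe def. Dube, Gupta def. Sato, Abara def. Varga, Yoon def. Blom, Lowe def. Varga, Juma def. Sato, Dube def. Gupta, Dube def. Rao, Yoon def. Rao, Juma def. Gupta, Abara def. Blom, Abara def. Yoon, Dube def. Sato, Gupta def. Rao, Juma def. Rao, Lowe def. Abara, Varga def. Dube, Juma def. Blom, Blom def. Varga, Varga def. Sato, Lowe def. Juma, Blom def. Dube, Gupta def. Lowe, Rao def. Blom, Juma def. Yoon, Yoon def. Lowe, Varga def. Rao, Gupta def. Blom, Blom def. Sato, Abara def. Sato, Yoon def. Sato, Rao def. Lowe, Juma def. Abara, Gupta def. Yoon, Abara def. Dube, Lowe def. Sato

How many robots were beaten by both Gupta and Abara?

4

Gupta beat: Lowe, Abara, Blom, Sato, Yoon, Rao.
Abara beat: Dube, Blom, Sato, Yoon, Varga, Rao.
Both beat: Blom, Sato, Yoon, Rao — 4.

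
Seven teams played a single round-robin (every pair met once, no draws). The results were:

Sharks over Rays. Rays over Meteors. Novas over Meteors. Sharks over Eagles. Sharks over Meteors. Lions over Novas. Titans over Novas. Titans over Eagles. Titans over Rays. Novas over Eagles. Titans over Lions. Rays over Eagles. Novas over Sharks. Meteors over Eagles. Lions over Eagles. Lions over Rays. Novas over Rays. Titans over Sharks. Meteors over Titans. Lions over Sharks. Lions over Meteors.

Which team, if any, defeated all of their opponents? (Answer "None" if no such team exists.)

Highest win total is Titans with 5 (out of 6 possible).
Titans lost to Meteors, so no team went undefeated.

None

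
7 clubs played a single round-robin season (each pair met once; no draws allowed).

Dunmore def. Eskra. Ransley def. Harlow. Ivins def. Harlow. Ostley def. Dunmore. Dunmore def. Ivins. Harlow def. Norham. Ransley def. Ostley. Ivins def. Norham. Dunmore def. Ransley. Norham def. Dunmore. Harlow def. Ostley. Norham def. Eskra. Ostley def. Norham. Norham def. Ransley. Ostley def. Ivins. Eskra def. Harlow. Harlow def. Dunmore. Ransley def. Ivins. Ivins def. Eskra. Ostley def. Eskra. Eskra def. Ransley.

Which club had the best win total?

Win totals: Eskra 2, Ivins 3, Dunmore 3, Ostley 4, Harlow 3, Ransley 3, Norham 3.
Ostley leads with 4 wins (next highest: 3).

Ostley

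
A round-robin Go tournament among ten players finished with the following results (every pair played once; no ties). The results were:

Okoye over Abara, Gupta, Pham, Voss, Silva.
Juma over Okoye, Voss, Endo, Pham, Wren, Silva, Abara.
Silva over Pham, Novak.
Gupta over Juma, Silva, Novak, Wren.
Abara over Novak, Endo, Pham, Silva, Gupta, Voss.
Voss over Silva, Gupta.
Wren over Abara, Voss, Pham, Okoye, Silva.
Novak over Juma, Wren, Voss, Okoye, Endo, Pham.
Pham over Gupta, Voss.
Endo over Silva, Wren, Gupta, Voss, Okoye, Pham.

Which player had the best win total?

Juma

Win totals: Abara 6, Pham 2, Novak 6, Endo 6, Silva 2, Wren 5, Voss 2, Okoye 5, Gupta 4, Juma 7.
Juma leads with 7 wins (next highest: 6).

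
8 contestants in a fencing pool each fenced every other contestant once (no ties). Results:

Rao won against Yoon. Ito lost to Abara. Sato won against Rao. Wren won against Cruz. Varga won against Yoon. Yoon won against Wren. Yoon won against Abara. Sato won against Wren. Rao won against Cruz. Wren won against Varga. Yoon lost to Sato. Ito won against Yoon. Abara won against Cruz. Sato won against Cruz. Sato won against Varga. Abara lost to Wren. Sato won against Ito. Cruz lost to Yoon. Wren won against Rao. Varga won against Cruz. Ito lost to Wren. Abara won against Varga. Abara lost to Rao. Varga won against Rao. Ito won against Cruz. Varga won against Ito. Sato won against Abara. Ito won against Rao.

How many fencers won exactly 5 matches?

1

Win totals: Rao 3, Ito 3, Wren 5, Abara 3, Varga 4, Yoon 3, Cruz 0, Sato 7.
Exactly 5: Wren — 1 fencer.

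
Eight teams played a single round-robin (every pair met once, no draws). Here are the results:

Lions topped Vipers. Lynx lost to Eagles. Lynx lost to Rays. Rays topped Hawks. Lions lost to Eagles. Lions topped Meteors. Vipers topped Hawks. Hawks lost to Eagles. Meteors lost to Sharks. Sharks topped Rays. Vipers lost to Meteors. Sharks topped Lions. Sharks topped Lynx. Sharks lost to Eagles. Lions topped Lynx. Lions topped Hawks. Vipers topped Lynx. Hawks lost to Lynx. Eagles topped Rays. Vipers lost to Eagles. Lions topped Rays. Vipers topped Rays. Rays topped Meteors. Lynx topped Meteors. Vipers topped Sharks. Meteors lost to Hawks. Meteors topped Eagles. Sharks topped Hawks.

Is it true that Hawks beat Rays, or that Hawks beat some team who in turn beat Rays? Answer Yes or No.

No

Hawks did not beat Rays directly.
Hawks beat Meteors, but each of them lost to Rays. No two-step path.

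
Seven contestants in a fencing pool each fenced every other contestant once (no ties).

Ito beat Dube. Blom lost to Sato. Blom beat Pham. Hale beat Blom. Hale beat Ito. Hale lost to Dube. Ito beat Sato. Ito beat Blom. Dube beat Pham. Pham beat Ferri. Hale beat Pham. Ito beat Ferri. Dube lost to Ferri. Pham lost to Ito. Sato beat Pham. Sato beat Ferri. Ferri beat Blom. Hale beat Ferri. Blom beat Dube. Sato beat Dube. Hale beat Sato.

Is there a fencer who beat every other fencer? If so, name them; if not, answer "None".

Highest win total is Ito with 5 (out of 6 possible).
Ito lost to Hale, so no fencer went undefeated.

None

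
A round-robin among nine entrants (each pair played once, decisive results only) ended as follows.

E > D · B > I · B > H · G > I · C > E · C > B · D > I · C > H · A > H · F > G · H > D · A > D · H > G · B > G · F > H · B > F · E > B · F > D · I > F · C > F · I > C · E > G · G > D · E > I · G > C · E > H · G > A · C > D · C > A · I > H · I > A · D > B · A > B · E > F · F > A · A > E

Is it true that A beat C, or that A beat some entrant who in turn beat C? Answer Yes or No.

No

A did not beat C directly.
A beat B, D, E, H, but each of them lost to C. No two-step path.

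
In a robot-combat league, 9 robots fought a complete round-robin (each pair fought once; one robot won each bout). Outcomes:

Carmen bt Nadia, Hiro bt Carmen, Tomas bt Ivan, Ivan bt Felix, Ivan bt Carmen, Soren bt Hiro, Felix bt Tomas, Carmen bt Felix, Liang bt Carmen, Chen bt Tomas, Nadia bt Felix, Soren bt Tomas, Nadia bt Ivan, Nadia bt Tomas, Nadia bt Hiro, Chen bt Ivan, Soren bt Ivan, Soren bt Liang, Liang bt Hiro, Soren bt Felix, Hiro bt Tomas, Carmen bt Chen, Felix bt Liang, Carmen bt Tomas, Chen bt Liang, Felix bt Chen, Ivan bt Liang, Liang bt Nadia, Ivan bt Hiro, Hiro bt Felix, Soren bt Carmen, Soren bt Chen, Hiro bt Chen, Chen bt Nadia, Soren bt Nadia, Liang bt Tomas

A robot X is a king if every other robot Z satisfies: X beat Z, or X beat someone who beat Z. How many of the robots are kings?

Liang cannot reach Soren in two steps.
Nadia cannot reach Soren in two steps.
Tomas cannot reach Nadia, Chen, Soren in two steps.
Carmen cannot reach Soren in two steps.
Ivan cannot reach Soren in two steps.
Chen cannot reach Soren in two steps.
Hiro cannot reach Soren in two steps.
Soren reaches everyone (king).
Felix cannot reach Soren in two steps.
Kings: Soren — 1.

1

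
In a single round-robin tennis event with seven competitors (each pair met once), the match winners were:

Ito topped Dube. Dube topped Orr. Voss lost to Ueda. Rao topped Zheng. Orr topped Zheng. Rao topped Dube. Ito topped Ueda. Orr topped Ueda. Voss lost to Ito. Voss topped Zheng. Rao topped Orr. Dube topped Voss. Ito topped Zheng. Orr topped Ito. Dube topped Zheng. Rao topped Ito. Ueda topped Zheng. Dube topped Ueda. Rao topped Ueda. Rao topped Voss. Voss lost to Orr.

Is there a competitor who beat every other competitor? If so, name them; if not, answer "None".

Rao has 6 wins out of 6 opponents — a perfect record.

Rao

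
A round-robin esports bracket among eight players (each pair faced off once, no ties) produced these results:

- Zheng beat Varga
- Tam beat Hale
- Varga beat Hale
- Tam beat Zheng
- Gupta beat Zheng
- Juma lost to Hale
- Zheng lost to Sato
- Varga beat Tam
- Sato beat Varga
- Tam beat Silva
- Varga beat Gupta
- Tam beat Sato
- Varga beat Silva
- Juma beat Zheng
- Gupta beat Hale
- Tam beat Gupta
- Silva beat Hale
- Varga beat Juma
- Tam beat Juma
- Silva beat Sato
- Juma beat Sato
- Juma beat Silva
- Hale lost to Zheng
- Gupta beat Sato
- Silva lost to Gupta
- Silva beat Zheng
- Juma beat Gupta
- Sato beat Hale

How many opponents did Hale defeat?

1

Hale's results: beat Juma; lost to Varga, Sato, Tam, Zheng, Gupta, Silva.
That is 1 win.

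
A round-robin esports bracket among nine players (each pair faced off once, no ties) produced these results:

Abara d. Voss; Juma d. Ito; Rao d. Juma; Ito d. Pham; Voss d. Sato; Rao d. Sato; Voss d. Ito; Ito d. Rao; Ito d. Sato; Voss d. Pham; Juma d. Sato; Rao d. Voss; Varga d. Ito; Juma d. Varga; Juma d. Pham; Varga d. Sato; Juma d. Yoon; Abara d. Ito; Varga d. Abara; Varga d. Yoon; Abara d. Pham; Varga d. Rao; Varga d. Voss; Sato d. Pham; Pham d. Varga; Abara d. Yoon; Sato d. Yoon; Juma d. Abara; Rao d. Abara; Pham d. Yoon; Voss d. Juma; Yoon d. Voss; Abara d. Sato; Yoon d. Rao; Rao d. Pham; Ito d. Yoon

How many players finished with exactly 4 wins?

2

Win totals: Ito 4, Voss 4, Rao 5, Pham 2, Yoon 2, Abara 5, Sato 2, Juma 6, Varga 6.
Exactly 4: Ito, Voss — 2 players.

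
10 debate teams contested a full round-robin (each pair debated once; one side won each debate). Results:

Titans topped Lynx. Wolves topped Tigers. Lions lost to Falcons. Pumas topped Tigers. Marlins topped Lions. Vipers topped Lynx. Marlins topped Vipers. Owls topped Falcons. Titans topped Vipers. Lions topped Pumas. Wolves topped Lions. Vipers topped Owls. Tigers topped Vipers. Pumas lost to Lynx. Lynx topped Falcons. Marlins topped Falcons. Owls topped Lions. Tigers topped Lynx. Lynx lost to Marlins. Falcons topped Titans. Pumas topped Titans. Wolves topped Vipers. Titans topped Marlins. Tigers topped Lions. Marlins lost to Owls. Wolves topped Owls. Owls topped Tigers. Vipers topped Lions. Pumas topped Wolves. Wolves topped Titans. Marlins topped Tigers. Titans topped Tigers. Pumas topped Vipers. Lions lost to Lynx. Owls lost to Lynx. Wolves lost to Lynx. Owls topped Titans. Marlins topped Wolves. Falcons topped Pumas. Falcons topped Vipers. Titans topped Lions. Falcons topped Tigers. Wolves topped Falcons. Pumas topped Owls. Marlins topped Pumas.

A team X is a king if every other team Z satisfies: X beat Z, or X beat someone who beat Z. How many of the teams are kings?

8

Lions cannot reach Falcons, Marlins, Lynx in two steps.
Pumas reaches everyone (king).
Owls reaches everyone (king).
Falcons reaches everyone (king).
Titans reaches everyone (king).
Tigers cannot reach Titans, Marlins in two steps.
Marlins reaches everyone (king).
Wolves reaches everyone (king).
Lynx reaches everyone (king).
Vipers reaches everyone (king).
Kings: Pumas, Owls, Falcons, Titans, Marlins, Wolves, Lynx, Vipers — 8.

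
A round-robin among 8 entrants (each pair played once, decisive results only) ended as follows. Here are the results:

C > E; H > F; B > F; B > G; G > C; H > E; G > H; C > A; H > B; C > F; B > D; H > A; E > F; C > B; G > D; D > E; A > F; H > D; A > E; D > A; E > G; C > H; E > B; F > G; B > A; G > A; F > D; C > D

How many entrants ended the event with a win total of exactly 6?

1

Win totals: A 2, B 4, C 6, D 2, E 3, F 2, G 4, H 5.
Exactly 6: C — 1 entrant.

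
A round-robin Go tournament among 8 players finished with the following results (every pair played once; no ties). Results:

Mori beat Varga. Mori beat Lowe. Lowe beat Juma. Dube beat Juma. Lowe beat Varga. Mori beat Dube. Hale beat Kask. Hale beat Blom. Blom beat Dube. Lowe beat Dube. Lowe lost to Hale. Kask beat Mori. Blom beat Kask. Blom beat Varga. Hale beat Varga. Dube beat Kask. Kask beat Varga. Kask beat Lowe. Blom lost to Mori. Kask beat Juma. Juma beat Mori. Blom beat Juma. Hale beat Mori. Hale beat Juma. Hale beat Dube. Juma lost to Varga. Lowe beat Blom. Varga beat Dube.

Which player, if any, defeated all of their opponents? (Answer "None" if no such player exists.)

Hale

Hale has 7 wins out of 7 opponents — a perfect record.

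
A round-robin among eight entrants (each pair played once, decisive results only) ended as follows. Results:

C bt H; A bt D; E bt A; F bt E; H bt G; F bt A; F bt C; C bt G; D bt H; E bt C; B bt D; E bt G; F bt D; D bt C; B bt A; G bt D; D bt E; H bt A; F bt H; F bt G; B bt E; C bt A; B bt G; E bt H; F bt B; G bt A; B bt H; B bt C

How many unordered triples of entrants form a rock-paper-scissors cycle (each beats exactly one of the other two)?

Win totals: A 1, B 6, C 3, D 3, E 4, F 7, G 2, H 2.
An entrant with w wins dominates both others in C(w,2) triples; summing gives 0 + 15 + 3 + 3 + 6 + 21 + 1 + 1 = 50 transitive triples.
Total triples C(8,3) = 56, so cyclic triples = 56 − 50 = 6.

6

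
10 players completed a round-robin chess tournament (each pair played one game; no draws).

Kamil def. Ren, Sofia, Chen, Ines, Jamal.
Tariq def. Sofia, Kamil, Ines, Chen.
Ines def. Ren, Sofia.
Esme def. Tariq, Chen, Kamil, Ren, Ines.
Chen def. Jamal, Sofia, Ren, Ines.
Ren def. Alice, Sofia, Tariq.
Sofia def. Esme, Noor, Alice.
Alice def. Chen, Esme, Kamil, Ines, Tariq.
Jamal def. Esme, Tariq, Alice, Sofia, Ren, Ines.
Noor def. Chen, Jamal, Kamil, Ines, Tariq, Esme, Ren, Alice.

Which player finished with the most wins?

Win totals: Esme 5, Sofia 3, Noor 8, Ines 2, Jamal 6, Kamil 5, Ren 3, Alice 5, Chen 4, Tariq 4.
Noor leads with 8 wins (next highest: 6).

Noor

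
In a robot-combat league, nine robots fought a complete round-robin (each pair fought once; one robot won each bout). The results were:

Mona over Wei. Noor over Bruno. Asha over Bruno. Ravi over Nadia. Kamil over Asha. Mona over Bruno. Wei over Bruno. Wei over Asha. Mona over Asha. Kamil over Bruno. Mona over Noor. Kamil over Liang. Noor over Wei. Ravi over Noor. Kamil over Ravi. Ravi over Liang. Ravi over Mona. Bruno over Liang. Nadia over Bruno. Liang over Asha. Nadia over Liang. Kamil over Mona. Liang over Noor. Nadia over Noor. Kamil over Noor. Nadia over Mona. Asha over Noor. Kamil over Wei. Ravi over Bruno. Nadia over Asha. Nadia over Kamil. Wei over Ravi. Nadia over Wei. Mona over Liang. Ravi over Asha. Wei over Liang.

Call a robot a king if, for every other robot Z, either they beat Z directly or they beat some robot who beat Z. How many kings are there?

3

Noor cannot reach Nadia, Kamil, Mona in two steps.
Wei cannot reach Kamil in two steps.
Nadia reaches everyone (king).
Kamil reaches everyone (king).
Liang cannot reach Nadia, Kamil, Mona, Ravi in two steps.
Mona cannot reach Nadia, Kamil in two steps.
Asha cannot reach Nadia, Kamil, Mona, Ravi in two steps.
Ravi reaches everyone (king).
Bruno cannot reach Wei, Nadia, Kamil, Mona, Ravi in two steps.
Kings: Nadia, Kamil, Ravi — 3.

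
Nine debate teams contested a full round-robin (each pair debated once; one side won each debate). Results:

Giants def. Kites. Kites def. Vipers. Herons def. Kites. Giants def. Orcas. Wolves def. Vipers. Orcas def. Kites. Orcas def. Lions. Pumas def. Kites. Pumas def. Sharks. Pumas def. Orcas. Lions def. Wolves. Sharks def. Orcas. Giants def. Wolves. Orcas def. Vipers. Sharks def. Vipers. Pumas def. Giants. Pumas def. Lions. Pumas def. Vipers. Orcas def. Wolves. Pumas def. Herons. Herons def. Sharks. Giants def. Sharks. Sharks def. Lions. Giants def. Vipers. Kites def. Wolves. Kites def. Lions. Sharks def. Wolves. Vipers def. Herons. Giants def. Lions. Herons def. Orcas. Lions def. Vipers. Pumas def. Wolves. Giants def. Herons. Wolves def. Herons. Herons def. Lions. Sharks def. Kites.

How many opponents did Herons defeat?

4

Herons' results: beat Orcas, Lions, Kites, Sharks; lost to Giants, Vipers, Wolves, Pumas.
That is 4 wins.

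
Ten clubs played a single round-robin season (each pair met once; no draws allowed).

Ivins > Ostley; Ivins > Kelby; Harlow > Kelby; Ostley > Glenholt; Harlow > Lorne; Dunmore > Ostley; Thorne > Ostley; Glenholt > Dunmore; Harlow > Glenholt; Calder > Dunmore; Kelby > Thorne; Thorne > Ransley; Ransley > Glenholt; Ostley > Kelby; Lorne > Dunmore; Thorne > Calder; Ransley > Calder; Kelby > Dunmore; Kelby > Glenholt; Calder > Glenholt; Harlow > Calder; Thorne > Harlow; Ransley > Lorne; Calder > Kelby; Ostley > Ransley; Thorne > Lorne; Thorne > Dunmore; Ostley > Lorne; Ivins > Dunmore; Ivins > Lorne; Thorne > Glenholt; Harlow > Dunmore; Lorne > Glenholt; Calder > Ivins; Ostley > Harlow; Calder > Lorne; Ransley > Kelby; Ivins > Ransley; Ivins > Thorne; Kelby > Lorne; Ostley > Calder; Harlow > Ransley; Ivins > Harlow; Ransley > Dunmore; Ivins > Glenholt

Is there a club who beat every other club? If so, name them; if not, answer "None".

Highest win total is Ivins with 8 (out of 9 possible).
Ivins lost to Calder, so no club went undefeated.

None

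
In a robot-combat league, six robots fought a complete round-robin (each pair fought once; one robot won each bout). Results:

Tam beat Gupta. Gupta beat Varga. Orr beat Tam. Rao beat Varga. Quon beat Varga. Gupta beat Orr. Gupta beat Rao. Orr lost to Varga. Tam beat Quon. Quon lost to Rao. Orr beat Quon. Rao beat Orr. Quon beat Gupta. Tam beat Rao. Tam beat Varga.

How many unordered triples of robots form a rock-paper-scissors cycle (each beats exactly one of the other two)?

6

Win totals: Orr 2, Gupta 3, Rao 3, Quon 2, Varga 1, Tam 4.
A robot with w wins dominates both others in C(w,2) triples; summing gives 1 + 3 + 3 + 1 + 0 + 6 = 14 transitive triples.
Total triples C(6,3) = 20, so cyclic triples = 20 − 14 = 6.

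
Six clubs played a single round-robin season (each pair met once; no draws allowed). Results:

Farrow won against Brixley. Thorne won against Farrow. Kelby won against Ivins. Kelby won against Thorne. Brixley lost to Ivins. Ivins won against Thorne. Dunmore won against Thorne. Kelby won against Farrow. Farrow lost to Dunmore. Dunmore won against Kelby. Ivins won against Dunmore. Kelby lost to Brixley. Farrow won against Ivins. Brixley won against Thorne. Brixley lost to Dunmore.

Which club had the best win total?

Dunmore

Win totals: Farrow 2, Ivins 3, Dunmore 4, Kelby 3, Brixley 2, Thorne 1.
Dunmore leads with 4 wins (next highest: 3).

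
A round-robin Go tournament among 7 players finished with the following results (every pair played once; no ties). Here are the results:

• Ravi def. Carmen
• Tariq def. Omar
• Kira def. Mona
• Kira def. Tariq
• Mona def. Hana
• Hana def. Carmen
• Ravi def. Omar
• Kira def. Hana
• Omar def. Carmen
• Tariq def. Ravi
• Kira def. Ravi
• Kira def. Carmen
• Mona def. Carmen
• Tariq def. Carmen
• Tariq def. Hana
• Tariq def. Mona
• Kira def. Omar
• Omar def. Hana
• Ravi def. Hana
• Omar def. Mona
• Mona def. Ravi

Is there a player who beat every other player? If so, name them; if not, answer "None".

Kira

Kira has 6 wins out of 6 opponents — a perfect record.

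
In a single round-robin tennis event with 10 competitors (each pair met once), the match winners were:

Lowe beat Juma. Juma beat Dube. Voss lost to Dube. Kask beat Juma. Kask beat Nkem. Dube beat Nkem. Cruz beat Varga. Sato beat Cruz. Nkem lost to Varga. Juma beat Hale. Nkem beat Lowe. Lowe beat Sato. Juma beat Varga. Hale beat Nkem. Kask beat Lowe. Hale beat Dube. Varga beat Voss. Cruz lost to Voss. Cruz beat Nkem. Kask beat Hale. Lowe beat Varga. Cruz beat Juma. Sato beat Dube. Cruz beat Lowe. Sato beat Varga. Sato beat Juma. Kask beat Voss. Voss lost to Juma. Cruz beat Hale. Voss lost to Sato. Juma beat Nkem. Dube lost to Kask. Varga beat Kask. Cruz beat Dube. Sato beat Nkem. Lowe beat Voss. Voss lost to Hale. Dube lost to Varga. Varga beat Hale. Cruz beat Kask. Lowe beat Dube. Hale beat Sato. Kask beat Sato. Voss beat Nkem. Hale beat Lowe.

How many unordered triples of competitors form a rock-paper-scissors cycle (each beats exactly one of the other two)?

Win totals: Voss 2, Varga 5, Dube 2, Sato 6, Cruz 7, Nkem 1, Lowe 5, Kask 7, Juma 5, Hale 5.
A competitor with w wins dominates both others in C(w,2) triples; summing gives 1 + 10 + 1 + 15 + 21 + 0 + 10 + 21 + 10 + 10 = 99 transitive triples.
Total triples C(10,3) = 120, so cyclic triples = 120 − 99 = 21.

21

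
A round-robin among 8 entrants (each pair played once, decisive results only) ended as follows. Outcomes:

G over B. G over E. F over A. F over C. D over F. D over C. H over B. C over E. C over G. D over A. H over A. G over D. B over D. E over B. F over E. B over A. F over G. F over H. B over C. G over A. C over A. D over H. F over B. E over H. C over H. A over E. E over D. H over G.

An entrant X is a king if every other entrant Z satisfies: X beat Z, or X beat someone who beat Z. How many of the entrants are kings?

5

A cannot reach C, F, G in two steps.
B reaches everyone (king).
C cannot reach F in two steps.
D reaches everyone (king).
E reaches everyone (king).
F reaches everyone (king).
G reaches everyone (king).
H cannot reach F in two steps.
Kings: B, D, E, F, G — 5.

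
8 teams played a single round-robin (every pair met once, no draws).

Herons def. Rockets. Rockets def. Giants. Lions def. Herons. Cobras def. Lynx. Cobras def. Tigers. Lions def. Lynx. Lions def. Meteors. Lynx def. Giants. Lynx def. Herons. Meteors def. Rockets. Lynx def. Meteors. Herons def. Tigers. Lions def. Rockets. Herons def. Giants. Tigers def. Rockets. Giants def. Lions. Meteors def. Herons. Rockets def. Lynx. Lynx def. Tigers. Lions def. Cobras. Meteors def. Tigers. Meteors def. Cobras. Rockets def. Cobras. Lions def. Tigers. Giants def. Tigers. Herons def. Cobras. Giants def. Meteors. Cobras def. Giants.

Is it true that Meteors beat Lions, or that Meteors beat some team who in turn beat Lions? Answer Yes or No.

No

Meteors did not beat Lions directly.
Meteors beat Rockets, Herons, Tigers, Cobras, but each of them lost to Lions. No two-step path.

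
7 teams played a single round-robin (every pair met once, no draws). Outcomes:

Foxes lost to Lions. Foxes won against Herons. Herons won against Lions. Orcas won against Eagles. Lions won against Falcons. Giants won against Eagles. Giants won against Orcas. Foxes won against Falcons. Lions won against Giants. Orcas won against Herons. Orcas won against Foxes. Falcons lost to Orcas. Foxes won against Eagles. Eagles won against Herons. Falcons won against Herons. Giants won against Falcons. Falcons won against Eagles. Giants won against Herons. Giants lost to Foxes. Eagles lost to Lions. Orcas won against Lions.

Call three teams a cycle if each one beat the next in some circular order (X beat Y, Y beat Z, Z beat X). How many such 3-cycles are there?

Win totals: Herons 1, Giants 4, Falcons 2, Foxes 4, Eagles 1, Orcas 5, Lions 4.
A team with w wins dominates both others in C(w,2) triples; summing gives 0 + 6 + 1 + 6 + 0 + 10 + 6 = 29 transitive triples.
Total triples C(7,3) = 35, so cyclic triples = 35 − 29 = 6.

6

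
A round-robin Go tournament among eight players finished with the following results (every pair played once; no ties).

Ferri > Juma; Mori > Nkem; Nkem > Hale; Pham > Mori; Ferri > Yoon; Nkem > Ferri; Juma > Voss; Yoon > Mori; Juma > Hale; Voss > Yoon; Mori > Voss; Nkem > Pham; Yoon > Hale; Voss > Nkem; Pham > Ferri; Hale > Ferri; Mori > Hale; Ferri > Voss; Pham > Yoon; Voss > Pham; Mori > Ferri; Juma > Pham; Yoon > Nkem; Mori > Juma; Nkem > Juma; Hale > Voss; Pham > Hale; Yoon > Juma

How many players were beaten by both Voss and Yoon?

1

Voss beat: Nkem, Pham, Yoon.
Yoon beat: Hale, Nkem, Juma, Mori.
Both beat: Nkem — 1.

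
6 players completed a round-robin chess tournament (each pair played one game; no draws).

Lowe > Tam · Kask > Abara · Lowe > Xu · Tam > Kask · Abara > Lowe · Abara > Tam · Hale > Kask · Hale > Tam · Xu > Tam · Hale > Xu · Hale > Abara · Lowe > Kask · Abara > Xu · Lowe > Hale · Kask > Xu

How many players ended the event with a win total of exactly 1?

Win totals: Xu 1, Lowe 4, Abara 3, Tam 1, Kask 2, Hale 4.
Exactly 1: Xu, Tam — 2 players.

2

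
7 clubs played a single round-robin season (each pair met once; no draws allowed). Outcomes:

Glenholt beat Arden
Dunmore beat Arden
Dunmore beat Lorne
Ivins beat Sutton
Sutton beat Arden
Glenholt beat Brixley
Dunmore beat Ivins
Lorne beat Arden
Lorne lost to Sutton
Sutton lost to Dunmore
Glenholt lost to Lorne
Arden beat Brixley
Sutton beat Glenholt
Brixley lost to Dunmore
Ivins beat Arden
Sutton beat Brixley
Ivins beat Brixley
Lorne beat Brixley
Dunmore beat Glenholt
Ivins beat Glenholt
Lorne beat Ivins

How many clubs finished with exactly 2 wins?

Win totals: Dunmore 6, Brixley 0, Glenholt 2, Arden 1, Lorne 4, Sutton 4, Ivins 4.
Exactly 2: Glenholt — 1 club.

1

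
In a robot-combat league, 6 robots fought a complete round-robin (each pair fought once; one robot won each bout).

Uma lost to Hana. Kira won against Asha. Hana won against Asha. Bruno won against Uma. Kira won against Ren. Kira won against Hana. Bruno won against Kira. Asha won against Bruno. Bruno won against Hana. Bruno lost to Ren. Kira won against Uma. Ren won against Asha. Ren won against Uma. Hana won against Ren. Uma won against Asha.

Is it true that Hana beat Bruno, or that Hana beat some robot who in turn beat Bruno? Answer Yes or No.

Yes

Hana did not beat Bruno directly.
Hana beat Uma, Ren, Asha. Of those, Ren beat Bruno.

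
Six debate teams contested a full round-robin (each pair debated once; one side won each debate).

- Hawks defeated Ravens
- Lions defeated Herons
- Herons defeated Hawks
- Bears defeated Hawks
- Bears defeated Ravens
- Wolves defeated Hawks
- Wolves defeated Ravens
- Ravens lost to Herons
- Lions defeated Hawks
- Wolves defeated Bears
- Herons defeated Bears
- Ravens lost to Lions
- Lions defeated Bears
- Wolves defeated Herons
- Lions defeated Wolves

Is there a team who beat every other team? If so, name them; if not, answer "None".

Lions

Lions has 5 wins out of 5 opponents — a perfect record.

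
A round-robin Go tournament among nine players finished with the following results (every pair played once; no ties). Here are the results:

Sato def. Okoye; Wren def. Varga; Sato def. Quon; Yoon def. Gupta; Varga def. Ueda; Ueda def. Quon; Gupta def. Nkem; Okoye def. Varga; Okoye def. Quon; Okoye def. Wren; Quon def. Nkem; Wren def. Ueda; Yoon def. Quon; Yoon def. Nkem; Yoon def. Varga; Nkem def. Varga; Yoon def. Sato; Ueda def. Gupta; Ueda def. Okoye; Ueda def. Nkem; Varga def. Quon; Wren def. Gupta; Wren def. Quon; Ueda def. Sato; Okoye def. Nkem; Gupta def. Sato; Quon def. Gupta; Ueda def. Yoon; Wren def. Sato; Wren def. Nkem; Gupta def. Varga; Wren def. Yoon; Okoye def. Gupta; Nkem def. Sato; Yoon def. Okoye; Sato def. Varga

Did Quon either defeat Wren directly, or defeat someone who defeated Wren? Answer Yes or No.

No

Quon did not beat Wren directly.
Quon beat Gupta, Nkem, but each of them lost to Wren. No two-step path.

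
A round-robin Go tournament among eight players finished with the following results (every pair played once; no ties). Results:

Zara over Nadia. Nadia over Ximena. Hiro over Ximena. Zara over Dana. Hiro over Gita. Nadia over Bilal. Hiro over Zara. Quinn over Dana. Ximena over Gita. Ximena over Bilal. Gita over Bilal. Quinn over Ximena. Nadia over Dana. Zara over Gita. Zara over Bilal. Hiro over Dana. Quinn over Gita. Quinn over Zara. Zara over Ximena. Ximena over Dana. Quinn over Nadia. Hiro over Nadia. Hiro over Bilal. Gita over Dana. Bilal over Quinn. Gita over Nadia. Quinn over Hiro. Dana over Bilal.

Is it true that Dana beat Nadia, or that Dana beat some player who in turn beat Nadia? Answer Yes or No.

Dana did not beat Nadia directly.
Dana beat Bilal, but each of them lost to Nadia. No two-step path.

No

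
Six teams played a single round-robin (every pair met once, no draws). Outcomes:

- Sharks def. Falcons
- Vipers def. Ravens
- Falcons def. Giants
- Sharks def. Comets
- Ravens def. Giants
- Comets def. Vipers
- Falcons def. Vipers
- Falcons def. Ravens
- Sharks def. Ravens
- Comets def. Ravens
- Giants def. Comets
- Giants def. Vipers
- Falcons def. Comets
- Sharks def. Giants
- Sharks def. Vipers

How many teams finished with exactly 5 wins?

1

Win totals: Sharks 5, Falcons 4, Comets 2, Giants 2, Ravens 1, Vipers 1.
Exactly 5: Sharks — 1 team.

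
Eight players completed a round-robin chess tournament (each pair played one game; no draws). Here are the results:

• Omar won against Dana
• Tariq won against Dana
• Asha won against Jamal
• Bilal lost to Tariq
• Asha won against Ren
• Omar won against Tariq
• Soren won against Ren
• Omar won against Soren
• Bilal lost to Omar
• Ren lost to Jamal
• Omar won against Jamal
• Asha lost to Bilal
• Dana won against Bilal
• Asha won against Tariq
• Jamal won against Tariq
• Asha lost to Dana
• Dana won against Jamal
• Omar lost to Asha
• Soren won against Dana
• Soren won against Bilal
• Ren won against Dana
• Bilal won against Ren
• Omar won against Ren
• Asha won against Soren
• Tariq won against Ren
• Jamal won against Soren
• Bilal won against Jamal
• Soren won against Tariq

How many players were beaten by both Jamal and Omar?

Jamal beat: Soren, Ren, Tariq.
Omar beat: Bilal, Soren, Dana, Jamal, Ren, Tariq.
Both beat: Soren, Ren, Tariq — 3.

3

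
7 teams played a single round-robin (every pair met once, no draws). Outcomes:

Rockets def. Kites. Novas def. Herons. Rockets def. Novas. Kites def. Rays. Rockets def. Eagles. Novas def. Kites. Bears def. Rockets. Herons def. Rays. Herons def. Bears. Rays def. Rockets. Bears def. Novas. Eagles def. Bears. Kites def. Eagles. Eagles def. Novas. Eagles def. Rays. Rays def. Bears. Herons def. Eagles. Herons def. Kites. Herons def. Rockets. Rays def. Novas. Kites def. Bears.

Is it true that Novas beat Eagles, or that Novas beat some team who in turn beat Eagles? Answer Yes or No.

Novas did not beat Eagles directly.
Novas beat Kites, Herons. Of those, Kites beat Eagles.

Yes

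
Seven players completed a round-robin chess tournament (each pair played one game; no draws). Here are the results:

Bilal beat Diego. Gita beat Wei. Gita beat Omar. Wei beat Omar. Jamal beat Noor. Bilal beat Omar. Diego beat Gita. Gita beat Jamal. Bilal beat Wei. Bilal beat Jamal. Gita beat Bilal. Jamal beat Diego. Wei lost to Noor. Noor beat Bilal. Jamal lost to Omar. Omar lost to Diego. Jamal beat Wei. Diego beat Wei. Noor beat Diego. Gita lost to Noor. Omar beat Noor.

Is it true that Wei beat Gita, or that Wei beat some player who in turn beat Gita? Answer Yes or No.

No

Wei did not beat Gita directly.
Wei beat Omar, but each of them lost to Gita. No two-step path.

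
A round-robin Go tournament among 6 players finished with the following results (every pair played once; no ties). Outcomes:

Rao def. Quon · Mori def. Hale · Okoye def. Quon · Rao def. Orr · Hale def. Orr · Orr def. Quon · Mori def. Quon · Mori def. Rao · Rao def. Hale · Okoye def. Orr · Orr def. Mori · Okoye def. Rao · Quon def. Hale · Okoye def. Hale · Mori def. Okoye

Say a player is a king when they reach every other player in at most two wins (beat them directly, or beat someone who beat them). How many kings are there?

3

Rao cannot reach Okoye in two steps.
Quon cannot reach Rao, Mori, Okoye in two steps.
Mori reaches everyone (king).
Hale cannot reach Rao, Okoye in two steps.
Orr reaches everyone (king).
Okoye reaches everyone (king).
Kings: Mori, Orr, Okoye — 3.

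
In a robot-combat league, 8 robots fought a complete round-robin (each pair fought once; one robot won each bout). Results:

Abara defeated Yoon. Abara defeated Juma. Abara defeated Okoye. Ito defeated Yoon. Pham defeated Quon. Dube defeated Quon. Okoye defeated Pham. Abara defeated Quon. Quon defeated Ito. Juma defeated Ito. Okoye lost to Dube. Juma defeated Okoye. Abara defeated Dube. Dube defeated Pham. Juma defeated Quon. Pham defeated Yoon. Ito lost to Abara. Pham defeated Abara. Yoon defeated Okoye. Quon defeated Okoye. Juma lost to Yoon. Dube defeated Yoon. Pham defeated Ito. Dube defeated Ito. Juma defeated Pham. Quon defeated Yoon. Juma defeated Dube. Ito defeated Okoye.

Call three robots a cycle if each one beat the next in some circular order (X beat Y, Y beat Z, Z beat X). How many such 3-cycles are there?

10

Win totals: Juma 5, Quon 3, Okoye 1, Pham 4, Ito 2, Yoon 2, Abara 6, Dube 5.
A robot with w wins dominates both others in C(w,2) triples; summing gives 10 + 3 + 0 + 6 + 1 + 1 + 15 + 10 = 46 transitive triples.
Total triples C(8,3) = 56, so cyclic triples = 56 − 46 = 10.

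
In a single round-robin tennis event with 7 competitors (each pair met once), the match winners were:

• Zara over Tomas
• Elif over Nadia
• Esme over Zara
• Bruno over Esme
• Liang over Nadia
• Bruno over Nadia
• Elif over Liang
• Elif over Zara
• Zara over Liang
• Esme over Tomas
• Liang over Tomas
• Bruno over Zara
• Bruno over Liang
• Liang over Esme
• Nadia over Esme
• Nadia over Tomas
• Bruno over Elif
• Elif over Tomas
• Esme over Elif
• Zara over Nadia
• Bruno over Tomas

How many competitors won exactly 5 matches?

Win totals: Esme 3, Elif 4, Tomas 0, Nadia 2, Bruno 6, Liang 3, Zara 3.
No competitor has exactly 5 wins.

0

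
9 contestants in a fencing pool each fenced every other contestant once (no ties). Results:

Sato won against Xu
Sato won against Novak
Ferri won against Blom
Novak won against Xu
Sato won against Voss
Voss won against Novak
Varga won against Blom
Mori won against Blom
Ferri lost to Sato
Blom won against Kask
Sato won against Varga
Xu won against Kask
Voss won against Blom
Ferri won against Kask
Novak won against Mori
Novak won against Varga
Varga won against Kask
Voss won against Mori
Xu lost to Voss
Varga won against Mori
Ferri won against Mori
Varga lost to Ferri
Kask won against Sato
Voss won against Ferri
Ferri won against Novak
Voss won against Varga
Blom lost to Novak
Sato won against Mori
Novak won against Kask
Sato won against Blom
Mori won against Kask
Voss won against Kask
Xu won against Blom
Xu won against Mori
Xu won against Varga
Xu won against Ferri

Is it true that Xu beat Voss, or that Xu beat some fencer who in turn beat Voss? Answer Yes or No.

No

Xu did not beat Voss directly.
Xu beat Mori, Ferri, Varga, Kask, Blom, but each of them lost to Voss. No two-step path.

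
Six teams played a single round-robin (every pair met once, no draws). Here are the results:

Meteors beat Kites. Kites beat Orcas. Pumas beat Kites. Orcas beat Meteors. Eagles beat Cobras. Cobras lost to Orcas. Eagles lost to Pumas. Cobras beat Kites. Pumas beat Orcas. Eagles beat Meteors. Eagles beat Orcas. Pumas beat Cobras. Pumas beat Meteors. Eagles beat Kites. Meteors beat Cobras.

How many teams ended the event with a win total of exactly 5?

1

Win totals: Pumas 5, Eagles 4, Meteors 2, Cobras 1, Orcas 2, Kites 1.
Exactly 5: Pumas — 1 team.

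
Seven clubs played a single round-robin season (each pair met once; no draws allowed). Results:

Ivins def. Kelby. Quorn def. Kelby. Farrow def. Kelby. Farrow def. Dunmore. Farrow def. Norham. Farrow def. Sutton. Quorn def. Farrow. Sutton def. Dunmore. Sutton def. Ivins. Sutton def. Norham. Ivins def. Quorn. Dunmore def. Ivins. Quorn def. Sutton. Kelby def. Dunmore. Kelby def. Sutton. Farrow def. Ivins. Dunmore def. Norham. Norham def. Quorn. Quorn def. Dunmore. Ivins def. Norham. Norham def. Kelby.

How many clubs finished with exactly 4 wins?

Win totals: Sutton 3, Dunmore 2, Kelby 2, Farrow 5, Ivins 3, Quorn 4, Norham 2.
Exactly 4: Quorn — 1 club.

1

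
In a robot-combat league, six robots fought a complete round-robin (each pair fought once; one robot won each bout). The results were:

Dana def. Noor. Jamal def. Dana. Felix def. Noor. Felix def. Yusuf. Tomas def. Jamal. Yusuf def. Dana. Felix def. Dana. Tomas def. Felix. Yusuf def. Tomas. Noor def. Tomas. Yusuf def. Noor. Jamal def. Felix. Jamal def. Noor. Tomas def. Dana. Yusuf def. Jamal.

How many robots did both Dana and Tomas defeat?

0

Dana beat: Noor.
Tomas beat: Dana, Felix, Jamal.
No one was beaten by both.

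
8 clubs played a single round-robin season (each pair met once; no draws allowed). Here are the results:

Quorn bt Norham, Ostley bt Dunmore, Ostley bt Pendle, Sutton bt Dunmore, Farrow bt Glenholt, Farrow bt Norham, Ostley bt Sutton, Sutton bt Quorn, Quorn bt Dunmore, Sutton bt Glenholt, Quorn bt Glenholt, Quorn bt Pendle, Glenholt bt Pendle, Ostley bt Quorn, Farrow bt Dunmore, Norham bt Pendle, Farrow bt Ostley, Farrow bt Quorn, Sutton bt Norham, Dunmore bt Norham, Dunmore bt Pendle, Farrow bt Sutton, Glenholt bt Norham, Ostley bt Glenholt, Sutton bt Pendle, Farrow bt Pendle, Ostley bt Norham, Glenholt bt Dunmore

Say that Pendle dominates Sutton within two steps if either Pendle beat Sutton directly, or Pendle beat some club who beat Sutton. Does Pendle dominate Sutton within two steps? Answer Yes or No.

No

Pendle did not beat Sutton directly.
Pendle beat no one, so there is no intermediate club.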